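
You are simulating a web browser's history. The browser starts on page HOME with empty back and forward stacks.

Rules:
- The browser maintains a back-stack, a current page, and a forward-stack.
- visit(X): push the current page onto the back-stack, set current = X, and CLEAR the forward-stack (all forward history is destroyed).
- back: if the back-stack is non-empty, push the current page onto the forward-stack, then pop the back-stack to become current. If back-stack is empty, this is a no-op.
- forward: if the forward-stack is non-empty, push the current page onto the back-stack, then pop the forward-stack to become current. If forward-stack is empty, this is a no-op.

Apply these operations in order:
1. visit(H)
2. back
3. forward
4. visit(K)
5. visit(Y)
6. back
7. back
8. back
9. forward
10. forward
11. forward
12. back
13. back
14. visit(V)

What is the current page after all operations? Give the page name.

Answer: V

Derivation:
After 1 (visit(H)): cur=H back=1 fwd=0
After 2 (back): cur=HOME back=0 fwd=1
After 3 (forward): cur=H back=1 fwd=0
After 4 (visit(K)): cur=K back=2 fwd=0
After 5 (visit(Y)): cur=Y back=3 fwd=0
After 6 (back): cur=K back=2 fwd=1
After 7 (back): cur=H back=1 fwd=2
After 8 (back): cur=HOME back=0 fwd=3
After 9 (forward): cur=H back=1 fwd=2
After 10 (forward): cur=K back=2 fwd=1
After 11 (forward): cur=Y back=3 fwd=0
After 12 (back): cur=K back=2 fwd=1
After 13 (back): cur=H back=1 fwd=2
After 14 (visit(V)): cur=V back=2 fwd=0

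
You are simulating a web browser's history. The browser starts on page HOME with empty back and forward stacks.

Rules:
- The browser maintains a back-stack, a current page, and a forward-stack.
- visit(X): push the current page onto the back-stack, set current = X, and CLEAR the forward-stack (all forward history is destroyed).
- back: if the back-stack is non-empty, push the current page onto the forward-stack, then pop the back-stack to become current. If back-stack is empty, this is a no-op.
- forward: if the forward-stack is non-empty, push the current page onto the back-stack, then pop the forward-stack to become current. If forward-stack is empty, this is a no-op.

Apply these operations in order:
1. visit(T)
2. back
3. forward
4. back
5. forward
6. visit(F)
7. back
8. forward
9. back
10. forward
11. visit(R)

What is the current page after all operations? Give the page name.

Answer: R

Derivation:
After 1 (visit(T)): cur=T back=1 fwd=0
After 2 (back): cur=HOME back=0 fwd=1
After 3 (forward): cur=T back=1 fwd=0
After 4 (back): cur=HOME back=0 fwd=1
After 5 (forward): cur=T back=1 fwd=0
After 6 (visit(F)): cur=F back=2 fwd=0
After 7 (back): cur=T back=1 fwd=1
After 8 (forward): cur=F back=2 fwd=0
After 9 (back): cur=T back=1 fwd=1
After 10 (forward): cur=F back=2 fwd=0
After 11 (visit(R)): cur=R back=3 fwd=0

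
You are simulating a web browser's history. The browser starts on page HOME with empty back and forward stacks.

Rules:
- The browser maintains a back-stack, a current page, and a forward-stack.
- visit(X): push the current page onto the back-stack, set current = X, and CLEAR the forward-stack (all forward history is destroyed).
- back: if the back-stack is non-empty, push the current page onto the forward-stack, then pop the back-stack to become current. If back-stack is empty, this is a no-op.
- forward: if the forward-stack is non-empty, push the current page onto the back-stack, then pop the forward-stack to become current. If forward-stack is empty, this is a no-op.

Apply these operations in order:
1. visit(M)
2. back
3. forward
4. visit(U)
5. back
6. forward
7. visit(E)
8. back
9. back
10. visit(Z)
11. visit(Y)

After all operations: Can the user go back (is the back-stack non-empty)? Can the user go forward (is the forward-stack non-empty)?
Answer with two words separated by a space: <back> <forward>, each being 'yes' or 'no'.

Answer: yes no

Derivation:
After 1 (visit(M)): cur=M back=1 fwd=0
After 2 (back): cur=HOME back=0 fwd=1
After 3 (forward): cur=M back=1 fwd=0
After 4 (visit(U)): cur=U back=2 fwd=0
After 5 (back): cur=M back=1 fwd=1
After 6 (forward): cur=U back=2 fwd=0
After 7 (visit(E)): cur=E back=3 fwd=0
After 8 (back): cur=U back=2 fwd=1
After 9 (back): cur=M back=1 fwd=2
After 10 (visit(Z)): cur=Z back=2 fwd=0
After 11 (visit(Y)): cur=Y back=3 fwd=0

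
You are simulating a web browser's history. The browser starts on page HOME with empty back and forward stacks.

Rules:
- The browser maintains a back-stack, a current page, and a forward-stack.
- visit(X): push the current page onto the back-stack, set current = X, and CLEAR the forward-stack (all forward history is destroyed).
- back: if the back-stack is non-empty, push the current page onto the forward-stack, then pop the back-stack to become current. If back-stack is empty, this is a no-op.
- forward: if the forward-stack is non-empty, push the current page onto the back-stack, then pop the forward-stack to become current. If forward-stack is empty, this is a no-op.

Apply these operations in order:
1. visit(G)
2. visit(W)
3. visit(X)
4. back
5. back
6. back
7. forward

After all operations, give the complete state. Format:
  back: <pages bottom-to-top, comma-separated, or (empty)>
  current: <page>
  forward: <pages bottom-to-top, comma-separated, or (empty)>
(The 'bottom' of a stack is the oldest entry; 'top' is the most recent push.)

After 1 (visit(G)): cur=G back=1 fwd=0
After 2 (visit(W)): cur=W back=2 fwd=0
After 3 (visit(X)): cur=X back=3 fwd=0
After 4 (back): cur=W back=2 fwd=1
After 5 (back): cur=G back=1 fwd=2
After 6 (back): cur=HOME back=0 fwd=3
After 7 (forward): cur=G back=1 fwd=2

Answer: back: HOME
current: G
forward: X,W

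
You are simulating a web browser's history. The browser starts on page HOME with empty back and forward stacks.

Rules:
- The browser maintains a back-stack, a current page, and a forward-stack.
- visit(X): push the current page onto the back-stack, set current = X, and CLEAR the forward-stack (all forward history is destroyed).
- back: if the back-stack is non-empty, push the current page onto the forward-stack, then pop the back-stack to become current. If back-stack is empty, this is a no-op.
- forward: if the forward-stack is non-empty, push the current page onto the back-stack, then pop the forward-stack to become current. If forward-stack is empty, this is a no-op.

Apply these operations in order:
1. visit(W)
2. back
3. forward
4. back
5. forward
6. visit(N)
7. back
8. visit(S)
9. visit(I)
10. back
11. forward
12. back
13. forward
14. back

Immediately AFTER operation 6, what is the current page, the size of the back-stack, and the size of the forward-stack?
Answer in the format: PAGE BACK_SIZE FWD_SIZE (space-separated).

After 1 (visit(W)): cur=W back=1 fwd=0
After 2 (back): cur=HOME back=0 fwd=1
After 3 (forward): cur=W back=1 fwd=0
After 4 (back): cur=HOME back=0 fwd=1
After 5 (forward): cur=W back=1 fwd=0
After 6 (visit(N)): cur=N back=2 fwd=0

N 2 0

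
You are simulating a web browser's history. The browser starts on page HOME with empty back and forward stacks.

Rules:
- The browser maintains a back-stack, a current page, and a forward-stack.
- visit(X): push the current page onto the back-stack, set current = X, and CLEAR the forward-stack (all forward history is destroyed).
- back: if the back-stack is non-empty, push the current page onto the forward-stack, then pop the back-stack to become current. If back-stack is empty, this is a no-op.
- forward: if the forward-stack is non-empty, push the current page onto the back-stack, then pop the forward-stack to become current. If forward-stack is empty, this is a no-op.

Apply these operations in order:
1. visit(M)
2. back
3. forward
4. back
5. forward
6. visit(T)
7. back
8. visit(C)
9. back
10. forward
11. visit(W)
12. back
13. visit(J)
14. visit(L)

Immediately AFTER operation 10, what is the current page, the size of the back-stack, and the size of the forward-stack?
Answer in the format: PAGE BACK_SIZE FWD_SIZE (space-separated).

After 1 (visit(M)): cur=M back=1 fwd=0
After 2 (back): cur=HOME back=0 fwd=1
After 3 (forward): cur=M back=1 fwd=0
After 4 (back): cur=HOME back=0 fwd=1
After 5 (forward): cur=M back=1 fwd=0
After 6 (visit(T)): cur=T back=2 fwd=0
After 7 (back): cur=M back=1 fwd=1
After 8 (visit(C)): cur=C back=2 fwd=0
After 9 (back): cur=M back=1 fwd=1
After 10 (forward): cur=C back=2 fwd=0

C 2 0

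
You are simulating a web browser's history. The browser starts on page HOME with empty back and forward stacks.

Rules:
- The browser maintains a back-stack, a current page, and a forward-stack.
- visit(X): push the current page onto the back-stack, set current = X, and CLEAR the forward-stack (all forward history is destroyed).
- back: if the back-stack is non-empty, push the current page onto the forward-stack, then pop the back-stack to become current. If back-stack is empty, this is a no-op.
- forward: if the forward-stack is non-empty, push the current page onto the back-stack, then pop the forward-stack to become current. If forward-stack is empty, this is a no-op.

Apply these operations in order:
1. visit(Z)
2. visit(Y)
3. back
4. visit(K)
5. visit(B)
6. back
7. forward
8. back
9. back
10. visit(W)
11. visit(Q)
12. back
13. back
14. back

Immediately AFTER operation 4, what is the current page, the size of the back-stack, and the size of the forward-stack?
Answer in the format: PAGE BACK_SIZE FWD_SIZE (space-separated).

After 1 (visit(Z)): cur=Z back=1 fwd=0
After 2 (visit(Y)): cur=Y back=2 fwd=0
After 3 (back): cur=Z back=1 fwd=1
After 4 (visit(K)): cur=K back=2 fwd=0

K 2 0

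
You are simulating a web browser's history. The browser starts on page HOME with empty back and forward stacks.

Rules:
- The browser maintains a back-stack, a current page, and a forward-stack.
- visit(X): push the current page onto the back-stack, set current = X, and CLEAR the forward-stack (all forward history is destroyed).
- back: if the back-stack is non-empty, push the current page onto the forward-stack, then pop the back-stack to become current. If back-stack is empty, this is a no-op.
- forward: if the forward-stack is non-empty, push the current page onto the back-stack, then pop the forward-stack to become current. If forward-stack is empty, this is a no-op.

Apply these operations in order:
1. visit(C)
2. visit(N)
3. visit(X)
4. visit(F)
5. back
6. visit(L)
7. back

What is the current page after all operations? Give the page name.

After 1 (visit(C)): cur=C back=1 fwd=0
After 2 (visit(N)): cur=N back=2 fwd=0
After 3 (visit(X)): cur=X back=3 fwd=0
After 4 (visit(F)): cur=F back=4 fwd=0
After 5 (back): cur=X back=3 fwd=1
After 6 (visit(L)): cur=L back=4 fwd=0
After 7 (back): cur=X back=3 fwd=1

Answer: X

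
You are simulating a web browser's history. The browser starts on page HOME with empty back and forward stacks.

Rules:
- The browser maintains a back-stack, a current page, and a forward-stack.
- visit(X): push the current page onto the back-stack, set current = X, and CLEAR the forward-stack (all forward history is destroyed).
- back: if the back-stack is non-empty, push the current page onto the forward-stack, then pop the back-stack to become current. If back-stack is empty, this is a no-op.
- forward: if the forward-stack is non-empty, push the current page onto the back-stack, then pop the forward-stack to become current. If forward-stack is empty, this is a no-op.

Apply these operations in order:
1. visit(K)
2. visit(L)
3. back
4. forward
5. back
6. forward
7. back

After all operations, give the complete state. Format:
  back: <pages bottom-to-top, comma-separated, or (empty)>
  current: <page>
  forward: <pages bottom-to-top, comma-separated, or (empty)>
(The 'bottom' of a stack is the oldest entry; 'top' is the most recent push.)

After 1 (visit(K)): cur=K back=1 fwd=0
After 2 (visit(L)): cur=L back=2 fwd=0
After 3 (back): cur=K back=1 fwd=1
After 4 (forward): cur=L back=2 fwd=0
After 5 (back): cur=K back=1 fwd=1
After 6 (forward): cur=L back=2 fwd=0
After 7 (back): cur=K back=1 fwd=1

Answer: back: HOME
current: K
forward: L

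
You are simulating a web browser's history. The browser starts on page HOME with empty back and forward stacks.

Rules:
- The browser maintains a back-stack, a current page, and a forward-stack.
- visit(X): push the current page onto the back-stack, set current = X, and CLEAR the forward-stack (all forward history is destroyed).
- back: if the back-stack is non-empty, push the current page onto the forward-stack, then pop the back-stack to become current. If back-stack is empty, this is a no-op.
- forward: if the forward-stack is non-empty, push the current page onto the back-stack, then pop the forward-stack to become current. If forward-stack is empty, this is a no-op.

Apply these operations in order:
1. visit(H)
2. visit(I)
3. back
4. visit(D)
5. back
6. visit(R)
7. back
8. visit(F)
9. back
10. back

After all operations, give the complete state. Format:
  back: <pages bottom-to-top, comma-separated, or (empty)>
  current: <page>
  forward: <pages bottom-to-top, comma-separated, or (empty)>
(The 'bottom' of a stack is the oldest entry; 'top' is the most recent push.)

After 1 (visit(H)): cur=H back=1 fwd=0
After 2 (visit(I)): cur=I back=2 fwd=0
After 3 (back): cur=H back=1 fwd=1
After 4 (visit(D)): cur=D back=2 fwd=0
After 5 (back): cur=H back=1 fwd=1
After 6 (visit(R)): cur=R back=2 fwd=0
After 7 (back): cur=H back=1 fwd=1
After 8 (visit(F)): cur=F back=2 fwd=0
After 9 (back): cur=H back=1 fwd=1
After 10 (back): cur=HOME back=0 fwd=2

Answer: back: (empty)
current: HOME
forward: F,H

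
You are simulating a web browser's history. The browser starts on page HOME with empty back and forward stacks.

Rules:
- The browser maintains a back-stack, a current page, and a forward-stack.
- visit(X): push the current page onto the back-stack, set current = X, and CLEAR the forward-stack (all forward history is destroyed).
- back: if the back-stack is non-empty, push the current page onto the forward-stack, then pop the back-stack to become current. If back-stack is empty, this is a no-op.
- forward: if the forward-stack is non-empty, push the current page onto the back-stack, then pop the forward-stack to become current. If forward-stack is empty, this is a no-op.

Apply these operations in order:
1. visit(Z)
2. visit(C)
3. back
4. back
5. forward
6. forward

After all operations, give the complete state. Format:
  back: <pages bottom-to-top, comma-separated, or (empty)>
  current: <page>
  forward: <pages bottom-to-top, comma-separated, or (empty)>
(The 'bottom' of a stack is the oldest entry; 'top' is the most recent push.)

Answer: back: HOME,Z
current: C
forward: (empty)

Derivation:
After 1 (visit(Z)): cur=Z back=1 fwd=0
After 2 (visit(C)): cur=C back=2 fwd=0
After 3 (back): cur=Z back=1 fwd=1
After 4 (back): cur=HOME back=0 fwd=2
After 5 (forward): cur=Z back=1 fwd=1
After 6 (forward): cur=C back=2 fwd=0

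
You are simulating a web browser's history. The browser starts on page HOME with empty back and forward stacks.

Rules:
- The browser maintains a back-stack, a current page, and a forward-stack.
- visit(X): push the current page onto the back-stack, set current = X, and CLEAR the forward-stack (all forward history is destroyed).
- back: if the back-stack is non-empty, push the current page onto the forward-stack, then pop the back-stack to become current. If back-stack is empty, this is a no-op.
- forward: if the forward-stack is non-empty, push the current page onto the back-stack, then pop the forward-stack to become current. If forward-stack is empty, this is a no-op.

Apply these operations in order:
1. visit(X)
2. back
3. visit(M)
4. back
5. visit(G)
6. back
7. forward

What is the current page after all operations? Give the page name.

Answer: G

Derivation:
After 1 (visit(X)): cur=X back=1 fwd=0
After 2 (back): cur=HOME back=0 fwd=1
After 3 (visit(M)): cur=M back=1 fwd=0
After 4 (back): cur=HOME back=0 fwd=1
After 5 (visit(G)): cur=G back=1 fwd=0
After 6 (back): cur=HOME back=0 fwd=1
After 7 (forward): cur=G back=1 fwd=0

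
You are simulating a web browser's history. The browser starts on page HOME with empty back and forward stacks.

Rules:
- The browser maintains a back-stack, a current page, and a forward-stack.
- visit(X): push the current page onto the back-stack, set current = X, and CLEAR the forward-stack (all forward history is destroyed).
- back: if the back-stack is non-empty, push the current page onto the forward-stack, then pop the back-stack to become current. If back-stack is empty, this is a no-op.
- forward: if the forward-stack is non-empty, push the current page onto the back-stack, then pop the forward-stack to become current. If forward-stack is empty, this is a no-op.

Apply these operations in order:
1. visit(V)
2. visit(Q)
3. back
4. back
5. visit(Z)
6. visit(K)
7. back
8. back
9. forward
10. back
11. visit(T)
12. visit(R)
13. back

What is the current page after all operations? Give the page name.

Answer: T

Derivation:
After 1 (visit(V)): cur=V back=1 fwd=0
After 2 (visit(Q)): cur=Q back=2 fwd=0
After 3 (back): cur=V back=1 fwd=1
After 4 (back): cur=HOME back=0 fwd=2
After 5 (visit(Z)): cur=Z back=1 fwd=0
After 6 (visit(K)): cur=K back=2 fwd=0
After 7 (back): cur=Z back=1 fwd=1
After 8 (back): cur=HOME back=0 fwd=2
After 9 (forward): cur=Z back=1 fwd=1
After 10 (back): cur=HOME back=0 fwd=2
After 11 (visit(T)): cur=T back=1 fwd=0
After 12 (visit(R)): cur=R back=2 fwd=0
After 13 (back): cur=T back=1 fwd=1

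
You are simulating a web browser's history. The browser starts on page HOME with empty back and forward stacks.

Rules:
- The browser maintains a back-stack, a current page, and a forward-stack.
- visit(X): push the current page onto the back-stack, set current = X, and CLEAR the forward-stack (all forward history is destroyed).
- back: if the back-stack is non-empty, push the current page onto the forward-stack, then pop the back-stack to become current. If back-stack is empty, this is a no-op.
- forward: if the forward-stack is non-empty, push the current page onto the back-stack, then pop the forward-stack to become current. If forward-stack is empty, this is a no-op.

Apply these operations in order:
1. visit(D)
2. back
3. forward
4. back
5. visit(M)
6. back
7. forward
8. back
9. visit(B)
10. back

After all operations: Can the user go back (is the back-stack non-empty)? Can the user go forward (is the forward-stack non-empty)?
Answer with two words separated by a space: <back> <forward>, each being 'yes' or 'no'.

After 1 (visit(D)): cur=D back=1 fwd=0
After 2 (back): cur=HOME back=0 fwd=1
After 3 (forward): cur=D back=1 fwd=0
After 4 (back): cur=HOME back=0 fwd=1
After 5 (visit(M)): cur=M back=1 fwd=0
After 6 (back): cur=HOME back=0 fwd=1
After 7 (forward): cur=M back=1 fwd=0
After 8 (back): cur=HOME back=0 fwd=1
After 9 (visit(B)): cur=B back=1 fwd=0
After 10 (back): cur=HOME back=0 fwd=1

Answer: no yes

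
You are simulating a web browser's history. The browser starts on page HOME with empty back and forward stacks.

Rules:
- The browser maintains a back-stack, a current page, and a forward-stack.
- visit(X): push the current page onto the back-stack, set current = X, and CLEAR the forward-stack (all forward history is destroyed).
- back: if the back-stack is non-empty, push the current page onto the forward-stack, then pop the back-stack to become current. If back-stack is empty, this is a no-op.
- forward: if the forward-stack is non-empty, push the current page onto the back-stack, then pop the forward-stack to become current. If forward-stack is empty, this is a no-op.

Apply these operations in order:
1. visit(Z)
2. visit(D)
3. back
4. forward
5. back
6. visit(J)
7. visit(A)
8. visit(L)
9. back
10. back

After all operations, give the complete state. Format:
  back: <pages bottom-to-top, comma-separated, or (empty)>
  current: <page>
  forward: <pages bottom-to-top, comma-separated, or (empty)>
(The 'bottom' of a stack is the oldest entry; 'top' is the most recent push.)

After 1 (visit(Z)): cur=Z back=1 fwd=0
After 2 (visit(D)): cur=D back=2 fwd=0
After 3 (back): cur=Z back=1 fwd=1
After 4 (forward): cur=D back=2 fwd=0
After 5 (back): cur=Z back=1 fwd=1
After 6 (visit(J)): cur=J back=2 fwd=0
After 7 (visit(A)): cur=A back=3 fwd=0
After 8 (visit(L)): cur=L back=4 fwd=0
After 9 (back): cur=A back=3 fwd=1
After 10 (back): cur=J back=2 fwd=2

Answer: back: HOME,Z
current: J
forward: L,A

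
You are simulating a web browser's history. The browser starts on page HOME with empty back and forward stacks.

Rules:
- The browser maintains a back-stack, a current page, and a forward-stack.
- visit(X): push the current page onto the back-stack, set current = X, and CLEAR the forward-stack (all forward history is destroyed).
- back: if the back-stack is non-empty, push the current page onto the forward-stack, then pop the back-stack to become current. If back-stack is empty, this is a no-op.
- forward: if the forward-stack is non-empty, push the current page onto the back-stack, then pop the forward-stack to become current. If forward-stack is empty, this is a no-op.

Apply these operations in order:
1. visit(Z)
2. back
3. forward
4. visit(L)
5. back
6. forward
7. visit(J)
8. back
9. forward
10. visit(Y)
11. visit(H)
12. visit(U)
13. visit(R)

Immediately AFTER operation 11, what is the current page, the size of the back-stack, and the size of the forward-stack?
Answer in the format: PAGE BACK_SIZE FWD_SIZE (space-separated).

After 1 (visit(Z)): cur=Z back=1 fwd=0
After 2 (back): cur=HOME back=0 fwd=1
After 3 (forward): cur=Z back=1 fwd=0
After 4 (visit(L)): cur=L back=2 fwd=0
After 5 (back): cur=Z back=1 fwd=1
After 6 (forward): cur=L back=2 fwd=0
After 7 (visit(J)): cur=J back=3 fwd=0
After 8 (back): cur=L back=2 fwd=1
After 9 (forward): cur=J back=3 fwd=0
After 10 (visit(Y)): cur=Y back=4 fwd=0
After 11 (visit(H)): cur=H back=5 fwd=0

H 5 0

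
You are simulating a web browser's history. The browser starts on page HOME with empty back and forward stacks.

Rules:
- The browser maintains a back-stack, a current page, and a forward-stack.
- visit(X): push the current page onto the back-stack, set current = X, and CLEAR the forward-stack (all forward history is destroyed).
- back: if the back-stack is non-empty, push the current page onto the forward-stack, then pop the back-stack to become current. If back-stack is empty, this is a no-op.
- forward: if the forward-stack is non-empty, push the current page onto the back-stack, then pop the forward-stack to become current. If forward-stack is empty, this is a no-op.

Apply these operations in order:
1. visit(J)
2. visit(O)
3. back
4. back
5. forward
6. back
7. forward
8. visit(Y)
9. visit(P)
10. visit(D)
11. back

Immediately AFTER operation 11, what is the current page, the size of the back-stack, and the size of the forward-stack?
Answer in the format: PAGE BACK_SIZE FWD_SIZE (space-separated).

After 1 (visit(J)): cur=J back=1 fwd=0
After 2 (visit(O)): cur=O back=2 fwd=0
After 3 (back): cur=J back=1 fwd=1
After 4 (back): cur=HOME back=0 fwd=2
After 5 (forward): cur=J back=1 fwd=1
After 6 (back): cur=HOME back=0 fwd=2
After 7 (forward): cur=J back=1 fwd=1
After 8 (visit(Y)): cur=Y back=2 fwd=0
After 9 (visit(P)): cur=P back=3 fwd=0
After 10 (visit(D)): cur=D back=4 fwd=0
After 11 (back): cur=P back=3 fwd=1

P 3 1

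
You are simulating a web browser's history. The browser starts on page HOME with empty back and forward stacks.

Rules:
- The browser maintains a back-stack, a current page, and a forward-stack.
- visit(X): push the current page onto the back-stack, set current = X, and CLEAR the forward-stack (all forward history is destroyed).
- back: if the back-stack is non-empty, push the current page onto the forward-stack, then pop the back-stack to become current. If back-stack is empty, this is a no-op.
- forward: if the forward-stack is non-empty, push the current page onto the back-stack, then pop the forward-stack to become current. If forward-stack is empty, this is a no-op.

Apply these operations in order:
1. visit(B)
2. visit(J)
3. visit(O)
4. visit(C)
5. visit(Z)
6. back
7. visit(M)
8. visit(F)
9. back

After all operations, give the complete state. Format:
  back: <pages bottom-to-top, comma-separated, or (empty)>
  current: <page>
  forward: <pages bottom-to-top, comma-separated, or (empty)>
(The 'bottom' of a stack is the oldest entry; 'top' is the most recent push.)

After 1 (visit(B)): cur=B back=1 fwd=0
After 2 (visit(J)): cur=J back=2 fwd=0
After 3 (visit(O)): cur=O back=3 fwd=0
After 4 (visit(C)): cur=C back=4 fwd=0
After 5 (visit(Z)): cur=Z back=5 fwd=0
After 6 (back): cur=C back=4 fwd=1
After 7 (visit(M)): cur=M back=5 fwd=0
After 8 (visit(F)): cur=F back=6 fwd=0
After 9 (back): cur=M back=5 fwd=1

Answer: back: HOME,B,J,O,C
current: M
forward: F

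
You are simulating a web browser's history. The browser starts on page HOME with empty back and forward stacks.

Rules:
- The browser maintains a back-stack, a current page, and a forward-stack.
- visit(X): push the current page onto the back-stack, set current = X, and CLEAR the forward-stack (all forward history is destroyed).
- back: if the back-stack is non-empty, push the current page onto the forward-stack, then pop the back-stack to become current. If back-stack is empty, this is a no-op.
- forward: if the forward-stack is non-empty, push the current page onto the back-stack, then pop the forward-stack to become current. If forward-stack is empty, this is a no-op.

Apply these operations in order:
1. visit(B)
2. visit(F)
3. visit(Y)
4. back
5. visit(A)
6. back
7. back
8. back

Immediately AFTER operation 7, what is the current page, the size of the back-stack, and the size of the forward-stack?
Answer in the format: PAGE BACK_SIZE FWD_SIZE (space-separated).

After 1 (visit(B)): cur=B back=1 fwd=0
After 2 (visit(F)): cur=F back=2 fwd=0
After 3 (visit(Y)): cur=Y back=3 fwd=0
After 4 (back): cur=F back=2 fwd=1
After 5 (visit(A)): cur=A back=3 fwd=0
After 6 (back): cur=F back=2 fwd=1
After 7 (back): cur=B back=1 fwd=2

B 1 2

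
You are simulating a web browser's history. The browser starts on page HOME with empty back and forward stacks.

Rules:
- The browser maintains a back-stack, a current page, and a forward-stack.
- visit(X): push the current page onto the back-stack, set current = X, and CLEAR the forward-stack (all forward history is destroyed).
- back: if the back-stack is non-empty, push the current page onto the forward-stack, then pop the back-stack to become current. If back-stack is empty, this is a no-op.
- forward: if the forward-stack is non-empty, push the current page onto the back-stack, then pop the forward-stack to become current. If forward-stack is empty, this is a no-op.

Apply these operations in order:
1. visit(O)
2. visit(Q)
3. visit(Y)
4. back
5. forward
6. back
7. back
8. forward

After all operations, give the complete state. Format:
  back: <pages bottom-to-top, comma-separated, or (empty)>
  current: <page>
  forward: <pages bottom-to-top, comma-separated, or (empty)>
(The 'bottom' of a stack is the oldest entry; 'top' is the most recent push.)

After 1 (visit(O)): cur=O back=1 fwd=0
After 2 (visit(Q)): cur=Q back=2 fwd=0
After 3 (visit(Y)): cur=Y back=3 fwd=0
After 4 (back): cur=Q back=2 fwd=1
After 5 (forward): cur=Y back=3 fwd=0
After 6 (back): cur=Q back=2 fwd=1
After 7 (back): cur=O back=1 fwd=2
After 8 (forward): cur=Q back=2 fwd=1

Answer: back: HOME,O
current: Q
forward: Y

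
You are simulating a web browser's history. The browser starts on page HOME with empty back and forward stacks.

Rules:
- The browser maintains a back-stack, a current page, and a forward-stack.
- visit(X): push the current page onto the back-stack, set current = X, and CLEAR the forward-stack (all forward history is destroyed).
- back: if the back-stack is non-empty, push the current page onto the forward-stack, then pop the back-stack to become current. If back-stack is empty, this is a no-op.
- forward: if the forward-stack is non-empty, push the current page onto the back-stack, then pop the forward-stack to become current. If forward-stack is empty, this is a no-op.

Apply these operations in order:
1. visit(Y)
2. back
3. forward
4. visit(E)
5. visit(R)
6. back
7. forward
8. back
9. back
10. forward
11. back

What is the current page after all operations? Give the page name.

Answer: Y

Derivation:
After 1 (visit(Y)): cur=Y back=1 fwd=0
After 2 (back): cur=HOME back=0 fwd=1
After 3 (forward): cur=Y back=1 fwd=0
After 4 (visit(E)): cur=E back=2 fwd=0
After 5 (visit(R)): cur=R back=3 fwd=0
After 6 (back): cur=E back=2 fwd=1
After 7 (forward): cur=R back=3 fwd=0
After 8 (back): cur=E back=2 fwd=1
After 9 (back): cur=Y back=1 fwd=2
After 10 (forward): cur=E back=2 fwd=1
After 11 (back): cur=Y back=1 fwd=2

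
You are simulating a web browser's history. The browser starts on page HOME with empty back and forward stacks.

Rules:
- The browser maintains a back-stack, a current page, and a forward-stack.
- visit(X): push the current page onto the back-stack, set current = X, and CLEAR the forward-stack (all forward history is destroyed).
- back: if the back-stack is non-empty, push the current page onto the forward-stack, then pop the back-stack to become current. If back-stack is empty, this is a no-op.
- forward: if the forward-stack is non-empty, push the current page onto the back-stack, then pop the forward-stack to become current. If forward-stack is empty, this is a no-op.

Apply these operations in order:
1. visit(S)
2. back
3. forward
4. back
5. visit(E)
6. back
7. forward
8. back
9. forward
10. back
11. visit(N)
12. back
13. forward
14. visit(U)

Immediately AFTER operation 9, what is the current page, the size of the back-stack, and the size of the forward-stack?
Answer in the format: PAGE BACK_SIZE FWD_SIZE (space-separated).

After 1 (visit(S)): cur=S back=1 fwd=0
After 2 (back): cur=HOME back=0 fwd=1
After 3 (forward): cur=S back=1 fwd=0
After 4 (back): cur=HOME back=0 fwd=1
After 5 (visit(E)): cur=E back=1 fwd=0
After 6 (back): cur=HOME back=0 fwd=1
After 7 (forward): cur=E back=1 fwd=0
After 8 (back): cur=HOME back=0 fwd=1
After 9 (forward): cur=E back=1 fwd=0

E 1 0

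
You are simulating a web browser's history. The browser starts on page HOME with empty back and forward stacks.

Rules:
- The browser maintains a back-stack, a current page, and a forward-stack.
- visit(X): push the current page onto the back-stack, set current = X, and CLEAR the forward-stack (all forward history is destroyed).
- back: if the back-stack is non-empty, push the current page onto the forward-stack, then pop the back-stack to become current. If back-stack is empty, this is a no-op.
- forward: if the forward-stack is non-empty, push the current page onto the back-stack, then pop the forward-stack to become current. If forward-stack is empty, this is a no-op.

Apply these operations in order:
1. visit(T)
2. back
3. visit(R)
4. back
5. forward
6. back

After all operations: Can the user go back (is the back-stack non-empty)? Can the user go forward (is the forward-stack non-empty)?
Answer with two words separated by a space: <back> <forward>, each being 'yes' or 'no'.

After 1 (visit(T)): cur=T back=1 fwd=0
After 2 (back): cur=HOME back=0 fwd=1
After 3 (visit(R)): cur=R back=1 fwd=0
After 4 (back): cur=HOME back=0 fwd=1
After 5 (forward): cur=R back=1 fwd=0
After 6 (back): cur=HOME back=0 fwd=1

Answer: no yes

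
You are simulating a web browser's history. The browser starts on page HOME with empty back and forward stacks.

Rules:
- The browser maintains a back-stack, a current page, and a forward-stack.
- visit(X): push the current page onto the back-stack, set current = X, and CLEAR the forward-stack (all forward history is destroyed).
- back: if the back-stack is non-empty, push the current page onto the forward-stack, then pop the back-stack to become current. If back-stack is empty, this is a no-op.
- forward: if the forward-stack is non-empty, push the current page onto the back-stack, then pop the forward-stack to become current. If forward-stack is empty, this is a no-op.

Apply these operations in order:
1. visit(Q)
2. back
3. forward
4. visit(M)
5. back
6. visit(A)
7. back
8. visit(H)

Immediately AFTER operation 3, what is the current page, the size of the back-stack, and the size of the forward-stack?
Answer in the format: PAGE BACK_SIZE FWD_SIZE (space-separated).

After 1 (visit(Q)): cur=Q back=1 fwd=0
After 2 (back): cur=HOME back=0 fwd=1
After 3 (forward): cur=Q back=1 fwd=0

Q 1 0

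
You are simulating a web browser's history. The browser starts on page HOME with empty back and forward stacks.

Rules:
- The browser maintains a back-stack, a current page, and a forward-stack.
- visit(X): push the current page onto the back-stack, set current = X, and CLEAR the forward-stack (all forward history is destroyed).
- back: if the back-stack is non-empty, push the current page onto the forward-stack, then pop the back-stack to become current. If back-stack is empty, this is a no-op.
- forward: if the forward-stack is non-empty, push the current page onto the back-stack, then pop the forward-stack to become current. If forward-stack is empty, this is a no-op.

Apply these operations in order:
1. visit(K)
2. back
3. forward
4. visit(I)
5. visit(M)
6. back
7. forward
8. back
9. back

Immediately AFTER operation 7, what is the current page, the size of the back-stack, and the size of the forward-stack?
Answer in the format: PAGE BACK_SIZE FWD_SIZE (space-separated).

After 1 (visit(K)): cur=K back=1 fwd=0
After 2 (back): cur=HOME back=0 fwd=1
After 3 (forward): cur=K back=1 fwd=0
After 4 (visit(I)): cur=I back=2 fwd=0
After 5 (visit(M)): cur=M back=3 fwd=0
After 6 (back): cur=I back=2 fwd=1
After 7 (forward): cur=M back=3 fwd=0

M 3 0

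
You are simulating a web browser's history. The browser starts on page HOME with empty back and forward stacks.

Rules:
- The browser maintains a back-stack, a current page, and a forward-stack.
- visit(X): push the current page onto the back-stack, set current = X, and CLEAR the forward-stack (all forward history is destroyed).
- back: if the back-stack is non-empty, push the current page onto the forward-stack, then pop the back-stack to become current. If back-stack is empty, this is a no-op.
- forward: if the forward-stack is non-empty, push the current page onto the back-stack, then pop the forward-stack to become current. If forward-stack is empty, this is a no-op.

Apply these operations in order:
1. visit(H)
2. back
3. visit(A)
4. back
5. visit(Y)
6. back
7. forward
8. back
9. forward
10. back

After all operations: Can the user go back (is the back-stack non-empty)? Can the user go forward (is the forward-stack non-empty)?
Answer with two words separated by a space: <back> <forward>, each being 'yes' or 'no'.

After 1 (visit(H)): cur=H back=1 fwd=0
After 2 (back): cur=HOME back=0 fwd=1
After 3 (visit(A)): cur=A back=1 fwd=0
After 4 (back): cur=HOME back=0 fwd=1
After 5 (visit(Y)): cur=Y back=1 fwd=0
After 6 (back): cur=HOME back=0 fwd=1
After 7 (forward): cur=Y back=1 fwd=0
After 8 (back): cur=HOME back=0 fwd=1
After 9 (forward): cur=Y back=1 fwd=0
After 10 (back): cur=HOME back=0 fwd=1

Answer: no yes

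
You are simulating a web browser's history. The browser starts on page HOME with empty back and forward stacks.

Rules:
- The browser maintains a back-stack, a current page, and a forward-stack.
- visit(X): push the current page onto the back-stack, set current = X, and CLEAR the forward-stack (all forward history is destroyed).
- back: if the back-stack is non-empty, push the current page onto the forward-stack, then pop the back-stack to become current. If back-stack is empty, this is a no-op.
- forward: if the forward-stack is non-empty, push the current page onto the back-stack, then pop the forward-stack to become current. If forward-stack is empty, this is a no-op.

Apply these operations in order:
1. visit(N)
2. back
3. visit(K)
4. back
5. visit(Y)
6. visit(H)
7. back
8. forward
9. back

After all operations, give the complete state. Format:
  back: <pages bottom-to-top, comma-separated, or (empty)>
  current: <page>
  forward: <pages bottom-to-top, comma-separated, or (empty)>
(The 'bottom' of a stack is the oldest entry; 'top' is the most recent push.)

Answer: back: HOME
current: Y
forward: H

Derivation:
After 1 (visit(N)): cur=N back=1 fwd=0
After 2 (back): cur=HOME back=0 fwd=1
After 3 (visit(K)): cur=K back=1 fwd=0
After 4 (back): cur=HOME back=0 fwd=1
After 5 (visit(Y)): cur=Y back=1 fwd=0
After 6 (visit(H)): cur=H back=2 fwd=0
After 7 (back): cur=Y back=1 fwd=1
After 8 (forward): cur=H back=2 fwd=0
After 9 (back): cur=Y back=1 fwd=1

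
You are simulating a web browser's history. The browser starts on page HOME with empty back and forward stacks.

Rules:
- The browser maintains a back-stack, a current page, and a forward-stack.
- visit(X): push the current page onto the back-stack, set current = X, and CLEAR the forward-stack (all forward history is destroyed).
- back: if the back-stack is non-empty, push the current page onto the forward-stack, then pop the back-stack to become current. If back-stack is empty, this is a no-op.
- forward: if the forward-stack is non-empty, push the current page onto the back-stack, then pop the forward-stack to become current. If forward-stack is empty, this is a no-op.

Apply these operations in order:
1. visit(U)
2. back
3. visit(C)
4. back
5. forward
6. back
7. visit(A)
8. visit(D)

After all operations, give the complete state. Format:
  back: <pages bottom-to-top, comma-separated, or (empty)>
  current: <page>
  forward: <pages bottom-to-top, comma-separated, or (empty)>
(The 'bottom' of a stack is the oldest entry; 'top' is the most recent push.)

After 1 (visit(U)): cur=U back=1 fwd=0
After 2 (back): cur=HOME back=0 fwd=1
After 3 (visit(C)): cur=C back=1 fwd=0
After 4 (back): cur=HOME back=0 fwd=1
After 5 (forward): cur=C back=1 fwd=0
After 6 (back): cur=HOME back=0 fwd=1
After 7 (visit(A)): cur=A back=1 fwd=0
After 8 (visit(D)): cur=D back=2 fwd=0

Answer: back: HOME,A
current: D
forward: (empty)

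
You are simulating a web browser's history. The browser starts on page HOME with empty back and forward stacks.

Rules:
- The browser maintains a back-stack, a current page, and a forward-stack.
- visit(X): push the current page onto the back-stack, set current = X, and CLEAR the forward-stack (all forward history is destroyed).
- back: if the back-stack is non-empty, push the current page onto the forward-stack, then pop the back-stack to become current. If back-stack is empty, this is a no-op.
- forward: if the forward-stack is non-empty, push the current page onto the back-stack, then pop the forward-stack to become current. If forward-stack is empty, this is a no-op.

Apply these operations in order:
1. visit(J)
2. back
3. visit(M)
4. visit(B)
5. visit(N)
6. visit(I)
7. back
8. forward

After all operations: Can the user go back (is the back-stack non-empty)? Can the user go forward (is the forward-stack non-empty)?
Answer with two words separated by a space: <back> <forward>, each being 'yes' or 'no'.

Answer: yes no

Derivation:
After 1 (visit(J)): cur=J back=1 fwd=0
After 2 (back): cur=HOME back=0 fwd=1
After 3 (visit(M)): cur=M back=1 fwd=0
After 4 (visit(B)): cur=B back=2 fwd=0
After 5 (visit(N)): cur=N back=3 fwd=0
After 6 (visit(I)): cur=I back=4 fwd=0
After 7 (back): cur=N back=3 fwd=1
After 8 (forward): cur=I back=4 fwd=0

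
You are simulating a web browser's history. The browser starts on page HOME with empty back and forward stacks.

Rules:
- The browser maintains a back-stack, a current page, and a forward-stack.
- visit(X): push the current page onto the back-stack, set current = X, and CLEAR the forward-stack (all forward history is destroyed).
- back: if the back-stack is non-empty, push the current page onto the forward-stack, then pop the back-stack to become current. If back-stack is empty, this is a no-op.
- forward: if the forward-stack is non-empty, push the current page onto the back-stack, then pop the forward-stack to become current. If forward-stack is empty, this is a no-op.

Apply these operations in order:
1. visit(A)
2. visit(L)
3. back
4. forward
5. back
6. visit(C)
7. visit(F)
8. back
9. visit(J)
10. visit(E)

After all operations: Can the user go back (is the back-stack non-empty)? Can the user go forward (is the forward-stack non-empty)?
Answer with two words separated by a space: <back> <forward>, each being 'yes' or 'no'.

After 1 (visit(A)): cur=A back=1 fwd=0
After 2 (visit(L)): cur=L back=2 fwd=0
After 3 (back): cur=A back=1 fwd=1
After 4 (forward): cur=L back=2 fwd=0
After 5 (back): cur=A back=1 fwd=1
After 6 (visit(C)): cur=C back=2 fwd=0
After 7 (visit(F)): cur=F back=3 fwd=0
After 8 (back): cur=C back=2 fwd=1
After 9 (visit(J)): cur=J back=3 fwd=0
After 10 (visit(E)): cur=E back=4 fwd=0

Answer: yes no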